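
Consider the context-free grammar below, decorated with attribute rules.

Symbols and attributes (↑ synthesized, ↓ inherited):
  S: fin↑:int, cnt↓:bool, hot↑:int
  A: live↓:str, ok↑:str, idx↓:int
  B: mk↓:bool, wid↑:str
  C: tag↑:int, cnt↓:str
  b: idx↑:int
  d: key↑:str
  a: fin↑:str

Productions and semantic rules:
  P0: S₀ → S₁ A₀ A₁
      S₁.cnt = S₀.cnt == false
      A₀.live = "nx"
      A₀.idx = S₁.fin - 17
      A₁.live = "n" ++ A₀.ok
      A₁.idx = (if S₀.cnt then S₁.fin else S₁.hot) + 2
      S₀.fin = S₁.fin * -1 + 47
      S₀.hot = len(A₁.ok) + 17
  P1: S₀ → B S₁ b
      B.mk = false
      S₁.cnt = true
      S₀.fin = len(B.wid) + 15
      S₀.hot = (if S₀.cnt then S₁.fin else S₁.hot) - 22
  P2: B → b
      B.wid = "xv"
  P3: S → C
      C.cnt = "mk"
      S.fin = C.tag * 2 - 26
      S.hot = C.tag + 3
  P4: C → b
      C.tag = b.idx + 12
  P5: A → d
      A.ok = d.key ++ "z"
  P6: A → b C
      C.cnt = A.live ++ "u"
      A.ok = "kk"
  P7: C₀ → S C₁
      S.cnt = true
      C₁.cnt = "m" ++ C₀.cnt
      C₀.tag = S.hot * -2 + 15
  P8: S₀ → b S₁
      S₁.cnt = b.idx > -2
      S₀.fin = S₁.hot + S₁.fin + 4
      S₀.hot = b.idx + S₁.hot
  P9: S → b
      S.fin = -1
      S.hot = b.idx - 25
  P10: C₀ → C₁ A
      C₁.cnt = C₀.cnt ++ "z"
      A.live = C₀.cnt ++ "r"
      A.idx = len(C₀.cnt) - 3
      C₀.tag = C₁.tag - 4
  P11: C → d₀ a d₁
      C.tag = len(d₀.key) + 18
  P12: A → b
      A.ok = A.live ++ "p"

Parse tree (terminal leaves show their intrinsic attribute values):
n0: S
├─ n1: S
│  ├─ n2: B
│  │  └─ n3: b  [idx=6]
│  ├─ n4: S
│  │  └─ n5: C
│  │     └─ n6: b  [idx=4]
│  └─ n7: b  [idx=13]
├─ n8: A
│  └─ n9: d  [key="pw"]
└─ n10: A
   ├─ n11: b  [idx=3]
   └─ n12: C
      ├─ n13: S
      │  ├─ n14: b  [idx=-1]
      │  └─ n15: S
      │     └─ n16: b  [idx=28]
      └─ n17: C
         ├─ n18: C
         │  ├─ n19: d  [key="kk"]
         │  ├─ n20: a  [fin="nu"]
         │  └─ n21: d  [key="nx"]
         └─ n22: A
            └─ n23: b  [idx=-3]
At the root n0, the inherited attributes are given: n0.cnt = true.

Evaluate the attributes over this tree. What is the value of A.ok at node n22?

1. n0.cnt = true  [given at root]
2. n1.cnt = false  [S₀.cnt == false]
3. n2.mk = false  [false]
4. n3.idx = 6  [terminal]
5. n2.wid = "xv"  ["xv"]
6. n4.cnt = true  [true]
7. n5.cnt = "mk"  ["mk"]
8. n6.idx = 4  [terminal]
9. n5.tag = 16  [b.idx + 12]
10. n4.fin = 6  [C.tag * 2 - 26]
11. n4.hot = 19  [C.tag + 3]
12. n7.idx = 13  [terminal]
13. n1.fin = 17  [len(B.wid) + 15]
14. n1.hot = -3  [(if S₀.cnt then S₁.fin else S₁.hot) - 22]
15. n8.live = "nx"  ["nx"]
16. n8.idx = 0  [S₁.fin - 17]
17. n9.key = "pw"  [terminal]
18. n8.ok = "pwz"  [d.key ++ "z"]
19. n10.live = "npwz"  ["n" ++ A₀.ok]
20. n10.idx = 19  [(if S₀.cnt then S₁.fin else S₁.hot) + 2]
21. n11.idx = 3  [terminal]
22. n12.cnt = "npwzu"  [A.live ++ "u"]
23. n13.cnt = true  [true]
24. n14.idx = -1  [terminal]
25. n15.cnt = true  [b.idx > -2]
26. n16.idx = 28  [terminal]
27. n15.fin = -1  [-1]
28. n15.hot = 3  [b.idx - 25]
29. n13.fin = 6  [S₁.hot + S₁.fin + 4]
30. n13.hot = 2  [b.idx + S₁.hot]
31. n17.cnt = "mnpwzu"  ["m" ++ C₀.cnt]
32. n18.cnt = "mnpwzuz"  [C₀.cnt ++ "z"]
33. n19.key = "kk"  [terminal]
34. n20.fin = "nu"  [terminal]
35. n21.key = "nx"  [terminal]
36. n18.tag = 20  [len(d₀.key) + 18]
37. n22.live = "mnpwzur"  [C₀.cnt ++ "r"]
38. n22.idx = 3  [len(C₀.cnt) - 3]
39. n23.idx = -3  [terminal]
40. n22.ok = "mnpwzurp"  [A.live ++ "p"]
41. n17.tag = 16  [C₁.tag - 4]
42. n12.tag = 11  [S.hot * -2 + 15]
43. n10.ok = "kk"  ["kk"]
44. n0.fin = 30  [S₁.fin * -1 + 47]
45. n0.hot = 19  [len(A₁.ok) + 17]

"mnpwzurp"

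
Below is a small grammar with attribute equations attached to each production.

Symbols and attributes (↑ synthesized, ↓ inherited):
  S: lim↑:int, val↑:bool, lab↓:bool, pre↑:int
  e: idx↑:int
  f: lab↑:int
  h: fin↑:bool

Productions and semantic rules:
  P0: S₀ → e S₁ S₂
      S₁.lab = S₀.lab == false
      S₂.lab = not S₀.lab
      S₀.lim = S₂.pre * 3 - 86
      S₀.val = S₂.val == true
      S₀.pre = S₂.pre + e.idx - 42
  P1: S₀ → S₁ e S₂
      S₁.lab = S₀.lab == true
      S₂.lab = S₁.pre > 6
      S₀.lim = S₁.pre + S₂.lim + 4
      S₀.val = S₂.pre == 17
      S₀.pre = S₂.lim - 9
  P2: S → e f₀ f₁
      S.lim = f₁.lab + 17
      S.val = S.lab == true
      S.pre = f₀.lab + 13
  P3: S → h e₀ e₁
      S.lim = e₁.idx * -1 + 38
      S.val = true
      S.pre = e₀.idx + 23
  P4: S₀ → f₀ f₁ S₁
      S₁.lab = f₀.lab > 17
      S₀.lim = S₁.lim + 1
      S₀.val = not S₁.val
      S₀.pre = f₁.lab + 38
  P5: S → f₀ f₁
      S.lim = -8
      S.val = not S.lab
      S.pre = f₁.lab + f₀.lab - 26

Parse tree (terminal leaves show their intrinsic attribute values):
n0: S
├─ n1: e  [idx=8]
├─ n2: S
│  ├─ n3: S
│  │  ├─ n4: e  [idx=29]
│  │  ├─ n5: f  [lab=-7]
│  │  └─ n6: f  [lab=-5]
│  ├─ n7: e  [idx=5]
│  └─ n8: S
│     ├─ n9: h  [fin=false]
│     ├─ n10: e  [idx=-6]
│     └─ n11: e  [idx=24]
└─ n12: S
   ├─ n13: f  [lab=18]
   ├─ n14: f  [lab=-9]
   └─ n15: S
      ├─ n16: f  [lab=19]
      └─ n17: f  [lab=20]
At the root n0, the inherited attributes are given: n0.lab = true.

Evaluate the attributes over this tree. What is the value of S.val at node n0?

1. n0.lab = true  [given at root]
2. n1.idx = 8  [terminal]
3. n2.lab = false  [S₀.lab == false]
4. n3.lab = false  [S₀.lab == true]
5. n4.idx = 29  [terminal]
6. n5.lab = -7  [terminal]
7. n6.lab = -5  [terminal]
8. n3.lim = 12  [f₁.lab + 17]
9. n3.val = false  [S.lab == true]
10. n3.pre = 6  [f₀.lab + 13]
11. n7.idx = 5  [terminal]
12. n8.lab = false  [S₁.pre > 6]
13. n9.fin = false  [terminal]
14. n10.idx = -6  [terminal]
15. n11.idx = 24  [terminal]
16. n8.lim = 14  [e₁.idx * -1 + 38]
17. n8.val = true  [true]
18. n8.pre = 17  [e₀.idx + 23]
19. n2.lim = 24  [S₁.pre + S₂.lim + 4]
20. n2.val = true  [S₂.pre == 17]
21. n2.pre = 5  [S₂.lim - 9]
22. n12.lab = false  [not S₀.lab]
23. n13.lab = 18  [terminal]
24. n14.lab = -9  [terminal]
25. n15.lab = true  [f₀.lab > 17]
26. n16.lab = 19  [terminal]
27. n17.lab = 20  [terminal]
28. n15.lim = -8  [-8]
29. n15.val = false  [not S.lab]
30. n15.pre = 13  [f₁.lab + f₀.lab - 26]
31. n12.lim = -7  [S₁.lim + 1]
32. n12.val = true  [not S₁.val]
33. n12.pre = 29  [f₁.lab + 38]
34. n0.lim = 1  [S₂.pre * 3 - 86]
35. n0.val = true  [S₂.val == true]
36. n0.pre = -5  [S₂.pre + e.idx - 42]

true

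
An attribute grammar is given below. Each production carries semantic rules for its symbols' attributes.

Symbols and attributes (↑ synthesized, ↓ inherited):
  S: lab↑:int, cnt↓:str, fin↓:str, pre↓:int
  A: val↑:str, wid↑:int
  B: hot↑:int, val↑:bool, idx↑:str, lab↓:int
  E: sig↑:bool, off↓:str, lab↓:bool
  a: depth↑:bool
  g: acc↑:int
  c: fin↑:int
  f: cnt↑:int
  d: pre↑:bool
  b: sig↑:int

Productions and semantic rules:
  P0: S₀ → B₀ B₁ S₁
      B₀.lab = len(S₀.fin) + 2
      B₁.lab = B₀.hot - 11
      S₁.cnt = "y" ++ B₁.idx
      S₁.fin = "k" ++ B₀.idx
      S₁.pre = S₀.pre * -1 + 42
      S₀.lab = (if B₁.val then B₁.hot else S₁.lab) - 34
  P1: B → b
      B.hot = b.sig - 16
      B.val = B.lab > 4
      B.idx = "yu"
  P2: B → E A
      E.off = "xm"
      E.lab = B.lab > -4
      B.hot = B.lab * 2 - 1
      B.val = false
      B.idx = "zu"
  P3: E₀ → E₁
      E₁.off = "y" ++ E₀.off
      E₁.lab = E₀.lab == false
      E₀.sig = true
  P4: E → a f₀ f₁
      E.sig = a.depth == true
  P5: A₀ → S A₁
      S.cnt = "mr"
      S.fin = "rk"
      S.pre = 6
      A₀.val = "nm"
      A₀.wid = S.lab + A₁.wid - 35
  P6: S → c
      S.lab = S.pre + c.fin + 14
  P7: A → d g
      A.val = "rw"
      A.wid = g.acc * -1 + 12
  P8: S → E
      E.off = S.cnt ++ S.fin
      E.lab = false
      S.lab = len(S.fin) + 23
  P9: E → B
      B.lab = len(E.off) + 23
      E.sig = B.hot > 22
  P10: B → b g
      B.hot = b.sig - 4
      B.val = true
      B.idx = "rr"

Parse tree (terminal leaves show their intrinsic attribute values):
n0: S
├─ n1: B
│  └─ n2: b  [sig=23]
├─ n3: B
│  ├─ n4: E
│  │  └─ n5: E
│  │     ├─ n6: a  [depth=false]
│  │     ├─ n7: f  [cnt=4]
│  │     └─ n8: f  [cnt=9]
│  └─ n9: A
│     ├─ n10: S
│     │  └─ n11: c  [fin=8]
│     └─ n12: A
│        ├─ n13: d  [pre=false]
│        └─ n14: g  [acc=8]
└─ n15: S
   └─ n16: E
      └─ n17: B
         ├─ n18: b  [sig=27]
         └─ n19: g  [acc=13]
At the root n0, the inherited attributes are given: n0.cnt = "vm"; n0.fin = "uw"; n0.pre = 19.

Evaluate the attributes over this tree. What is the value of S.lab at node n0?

-8

1. n0.cnt = "vm"  [given at root]
2. n0.fin = "uw"  [given at root]
3. n0.pre = 19  [given at root]
4. n1.lab = 4  [len(S₀.fin) + 2]
5. n2.sig = 23  [terminal]
6. n1.hot = 7  [b.sig - 16]
7. n1.val = false  [B.lab > 4]
8. n1.idx = "yu"  ["yu"]
9. n3.lab = -4  [B₀.hot - 11]
10. n4.off = "xm"  ["xm"]
11. n4.lab = false  [B.lab > -4]
12. n5.off = "yxm"  ["y" ++ E₀.off]
13. n5.lab = true  [E₀.lab == false]
14. n6.depth = false  [terminal]
15. n7.cnt = 4  [terminal]
16. n8.cnt = 9  [terminal]
17. n5.sig = false  [a.depth == true]
18. n4.sig = true  [true]
19. n10.cnt = "mr"  ["mr"]
20. n10.fin = "rk"  ["rk"]
21. n10.pre = 6  [6]
22. n11.fin = 8  [terminal]
23. n10.lab = 28  [S.pre + c.fin + 14]
24. n13.pre = false  [terminal]
25. n14.acc = 8  [terminal]
26. n12.val = "rw"  ["rw"]
27. n12.wid = 4  [g.acc * -1 + 12]
28. n9.val = "nm"  ["nm"]
29. n9.wid = -3  [S.lab + A₁.wid - 35]
30. n3.hot = -9  [B.lab * 2 - 1]
31. n3.val = false  [false]
32. n3.idx = "zu"  ["zu"]
33. n15.cnt = "yzu"  ["y" ++ B₁.idx]
34. n15.fin = "kyu"  ["k" ++ B₀.idx]
35. n15.pre = 23  [S₀.pre * -1 + 42]
36. n16.off = "yzukyu"  [S.cnt ++ S.fin]
37. n16.lab = false  [false]
38. n17.lab = 29  [len(E.off) + 23]
39. n18.sig = 27  [terminal]
40. n19.acc = 13  [terminal]
41. n17.hot = 23  [b.sig - 4]
42. n17.val = true  [true]
43. n17.idx = "rr"  ["rr"]
44. n16.sig = true  [B.hot > 22]
45. n15.lab = 26  [len(S.fin) + 23]
46. n0.lab = -8  [(if B₁.val then B₁.hot else S₁.lab) - 34]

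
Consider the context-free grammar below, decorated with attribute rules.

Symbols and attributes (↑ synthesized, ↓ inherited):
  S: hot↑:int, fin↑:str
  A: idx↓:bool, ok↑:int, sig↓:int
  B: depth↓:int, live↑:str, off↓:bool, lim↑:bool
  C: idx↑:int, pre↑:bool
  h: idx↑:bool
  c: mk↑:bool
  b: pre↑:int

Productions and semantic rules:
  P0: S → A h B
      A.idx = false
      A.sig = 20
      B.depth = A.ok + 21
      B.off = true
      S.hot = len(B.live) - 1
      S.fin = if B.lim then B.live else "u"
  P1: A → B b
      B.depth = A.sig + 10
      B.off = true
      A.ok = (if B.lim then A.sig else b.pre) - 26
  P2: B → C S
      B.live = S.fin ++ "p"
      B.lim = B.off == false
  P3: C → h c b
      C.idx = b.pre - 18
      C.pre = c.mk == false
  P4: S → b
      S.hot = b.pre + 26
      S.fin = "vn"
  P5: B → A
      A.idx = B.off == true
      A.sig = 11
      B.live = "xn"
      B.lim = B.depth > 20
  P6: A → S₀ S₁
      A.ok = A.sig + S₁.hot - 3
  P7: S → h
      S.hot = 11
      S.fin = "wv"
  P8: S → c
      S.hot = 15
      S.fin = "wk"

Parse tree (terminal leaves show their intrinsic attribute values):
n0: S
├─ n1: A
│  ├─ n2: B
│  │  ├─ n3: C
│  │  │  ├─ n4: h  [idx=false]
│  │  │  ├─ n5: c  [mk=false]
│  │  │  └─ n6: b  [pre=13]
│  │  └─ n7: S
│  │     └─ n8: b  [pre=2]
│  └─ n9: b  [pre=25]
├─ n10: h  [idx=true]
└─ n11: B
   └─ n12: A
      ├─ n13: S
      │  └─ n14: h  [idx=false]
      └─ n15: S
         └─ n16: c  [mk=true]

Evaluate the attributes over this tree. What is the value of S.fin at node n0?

1. n1.idx = false  [false]
2. n1.sig = 20  [20]
3. n2.depth = 30  [A.sig + 10]
4. n2.off = true  [true]
5. n4.idx = false  [terminal]
6. n5.mk = false  [terminal]
7. n6.pre = 13  [terminal]
8. n3.idx = -5  [b.pre - 18]
9. n3.pre = true  [c.mk == false]
10. n8.pre = 2  [terminal]
11. n7.hot = 28  [b.pre + 26]
12. n7.fin = "vn"  ["vn"]
13. n2.live = "vnp"  [S.fin ++ "p"]
14. n2.lim = false  [B.off == false]
15. n9.pre = 25  [terminal]
16. n1.ok = -1  [(if B.lim then A.sig else b.pre) - 26]
17. n10.idx = true  [terminal]
18. n11.depth = 20  [A.ok + 21]
19. n11.off = true  [true]
20. n12.idx = true  [B.off == true]
21. n12.sig = 11  [11]
22. n14.idx = false  [terminal]
23. n13.hot = 11  [11]
24. n13.fin = "wv"  ["wv"]
25. n16.mk = true  [terminal]
26. n15.hot = 15  [15]
27. n15.fin = "wk"  ["wk"]
28. n12.ok = 23  [A.sig + S₁.hot - 3]
29. n11.live = "xn"  ["xn"]
30. n11.lim = false  [B.depth > 20]
31. n0.hot = 1  [len(B.live) - 1]
32. n0.fin = "u"  [if B.lim then B.live else "u"]

"u"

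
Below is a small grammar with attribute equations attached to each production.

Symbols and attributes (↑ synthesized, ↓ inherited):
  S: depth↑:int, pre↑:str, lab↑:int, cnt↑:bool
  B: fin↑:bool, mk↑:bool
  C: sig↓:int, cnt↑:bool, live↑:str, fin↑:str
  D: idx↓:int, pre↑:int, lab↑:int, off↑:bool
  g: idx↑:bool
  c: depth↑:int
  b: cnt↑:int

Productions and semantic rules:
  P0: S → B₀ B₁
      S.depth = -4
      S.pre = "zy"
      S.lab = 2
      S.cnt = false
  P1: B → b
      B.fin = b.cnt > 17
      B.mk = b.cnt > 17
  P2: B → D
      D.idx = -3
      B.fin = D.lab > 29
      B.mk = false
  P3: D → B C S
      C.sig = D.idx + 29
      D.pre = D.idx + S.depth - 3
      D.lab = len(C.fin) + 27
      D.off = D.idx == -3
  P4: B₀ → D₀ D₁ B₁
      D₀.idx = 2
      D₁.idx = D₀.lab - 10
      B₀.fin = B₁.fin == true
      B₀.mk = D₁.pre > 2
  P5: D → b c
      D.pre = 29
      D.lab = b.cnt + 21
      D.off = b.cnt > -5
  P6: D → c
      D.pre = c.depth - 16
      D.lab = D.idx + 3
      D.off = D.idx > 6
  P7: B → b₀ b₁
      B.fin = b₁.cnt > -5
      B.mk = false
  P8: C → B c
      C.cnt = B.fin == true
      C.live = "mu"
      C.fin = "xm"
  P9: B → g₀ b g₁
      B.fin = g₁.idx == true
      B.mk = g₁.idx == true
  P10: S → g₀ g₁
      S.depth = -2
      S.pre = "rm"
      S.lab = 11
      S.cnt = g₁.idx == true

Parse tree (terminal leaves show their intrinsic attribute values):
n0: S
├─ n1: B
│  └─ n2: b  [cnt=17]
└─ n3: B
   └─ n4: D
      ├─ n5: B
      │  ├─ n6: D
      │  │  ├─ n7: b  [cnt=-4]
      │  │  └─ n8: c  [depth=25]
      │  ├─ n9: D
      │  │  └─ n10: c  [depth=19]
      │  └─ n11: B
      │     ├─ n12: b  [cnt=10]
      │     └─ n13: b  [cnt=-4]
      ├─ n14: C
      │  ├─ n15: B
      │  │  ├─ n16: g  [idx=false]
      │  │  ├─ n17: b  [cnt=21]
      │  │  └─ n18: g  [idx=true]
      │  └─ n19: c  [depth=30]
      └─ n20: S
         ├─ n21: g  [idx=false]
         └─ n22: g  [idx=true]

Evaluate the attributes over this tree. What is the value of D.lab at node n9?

1. n2.cnt = 17  [terminal]
2. n1.fin = false  [b.cnt > 17]
3. n1.mk = false  [b.cnt > 17]
4. n4.idx = -3  [-3]
5. n6.idx = 2  [2]
6. n7.cnt = -4  [terminal]
7. n8.depth = 25  [terminal]
8. n6.pre = 29  [29]
9. n6.lab = 17  [b.cnt + 21]
10. n6.off = true  [b.cnt > -5]
11. n9.idx = 7  [D₀.lab - 10]
12. n10.depth = 19  [terminal]
13. n9.pre = 3  [c.depth - 16]
14. n9.lab = 10  [D.idx + 3]
15. n9.off = true  [D.idx > 6]
16. n12.cnt = 10  [terminal]
17. n13.cnt = -4  [terminal]
18. n11.fin = true  [b₁.cnt > -5]
19. n11.mk = false  [false]
20. n5.fin = true  [B₁.fin == true]
21. n5.mk = true  [D₁.pre > 2]
22. n14.sig = 26  [D.idx + 29]
23. n16.idx = false  [terminal]
24. n17.cnt = 21  [terminal]
25. n18.idx = true  [terminal]
26. n15.fin = true  [g₁.idx == true]
27. n15.mk = true  [g₁.idx == true]
28. n19.depth = 30  [terminal]
29. n14.cnt = true  [B.fin == true]
30. n14.live = "mu"  ["mu"]
31. n14.fin = "xm"  ["xm"]
32. n21.idx = false  [terminal]
33. n22.idx = true  [terminal]
34. n20.depth = -2  [-2]
35. n20.pre = "rm"  ["rm"]
36. n20.lab = 11  [11]
37. n20.cnt = true  [g₁.idx == true]
38. n4.pre = -8  [D.idx + S.depth - 3]
39. n4.lab = 29  [len(C.fin) + 27]
40. n4.off = true  [D.idx == -3]
41. n3.fin = false  [D.lab > 29]
42. n3.mk = false  [false]
43. n0.depth = -4  [-4]
44. n0.pre = "zy"  ["zy"]
45. n0.lab = 2  [2]
46. n0.cnt = false  [false]

10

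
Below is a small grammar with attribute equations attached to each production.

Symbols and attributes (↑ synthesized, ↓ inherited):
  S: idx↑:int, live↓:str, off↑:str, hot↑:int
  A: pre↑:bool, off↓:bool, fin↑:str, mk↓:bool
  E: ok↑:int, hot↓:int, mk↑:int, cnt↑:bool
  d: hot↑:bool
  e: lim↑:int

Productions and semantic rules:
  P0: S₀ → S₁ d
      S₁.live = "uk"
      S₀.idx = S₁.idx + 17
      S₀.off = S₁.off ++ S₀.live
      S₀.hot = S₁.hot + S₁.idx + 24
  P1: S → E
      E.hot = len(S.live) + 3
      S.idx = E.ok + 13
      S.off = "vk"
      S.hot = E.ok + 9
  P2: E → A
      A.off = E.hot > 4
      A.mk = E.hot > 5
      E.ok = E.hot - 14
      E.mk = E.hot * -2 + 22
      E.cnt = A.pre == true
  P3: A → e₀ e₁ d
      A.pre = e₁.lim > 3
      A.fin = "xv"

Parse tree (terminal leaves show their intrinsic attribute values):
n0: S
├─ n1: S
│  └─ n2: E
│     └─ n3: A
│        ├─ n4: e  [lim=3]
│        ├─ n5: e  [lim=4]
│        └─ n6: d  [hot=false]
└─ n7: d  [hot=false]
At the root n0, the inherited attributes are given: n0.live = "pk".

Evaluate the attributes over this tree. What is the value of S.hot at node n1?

0

1. n0.live = "pk"  [given at root]
2. n1.live = "uk"  ["uk"]
3. n2.hot = 5  [len(S.live) + 3]
4. n3.off = true  [E.hot > 4]
5. n3.mk = false  [E.hot > 5]
6. n4.lim = 3  [terminal]
7. n5.lim = 4  [terminal]
8. n6.hot = false  [terminal]
9. n3.pre = true  [e₁.lim > 3]
10. n3.fin = "xv"  ["xv"]
11. n2.ok = -9  [E.hot - 14]
12. n2.mk = 12  [E.hot * -2 + 22]
13. n2.cnt = true  [A.pre == true]
14. n1.idx = 4  [E.ok + 13]
15. n1.off = "vk"  ["vk"]
16. n1.hot = 0  [E.ok + 9]
17. n7.hot = false  [terminal]
18. n0.idx = 21  [S₁.idx + 17]
19. n0.off = "vkpk"  [S₁.off ++ S₀.live]
20. n0.hot = 28  [S₁.hot + S₁.idx + 24]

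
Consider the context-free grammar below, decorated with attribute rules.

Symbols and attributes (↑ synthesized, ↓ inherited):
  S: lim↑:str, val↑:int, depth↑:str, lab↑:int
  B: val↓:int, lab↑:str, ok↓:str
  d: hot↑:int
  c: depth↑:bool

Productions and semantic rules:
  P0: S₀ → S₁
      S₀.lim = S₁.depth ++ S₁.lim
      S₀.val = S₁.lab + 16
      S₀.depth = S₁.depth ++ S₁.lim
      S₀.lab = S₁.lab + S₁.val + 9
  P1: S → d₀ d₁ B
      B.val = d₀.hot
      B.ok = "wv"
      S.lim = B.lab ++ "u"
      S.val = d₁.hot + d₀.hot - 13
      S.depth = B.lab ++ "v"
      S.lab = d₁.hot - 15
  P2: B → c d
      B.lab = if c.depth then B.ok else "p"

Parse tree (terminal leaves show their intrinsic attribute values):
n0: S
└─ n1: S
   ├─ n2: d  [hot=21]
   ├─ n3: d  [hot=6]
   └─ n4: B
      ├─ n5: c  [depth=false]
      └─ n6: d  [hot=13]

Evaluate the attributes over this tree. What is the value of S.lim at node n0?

1. n2.hot = 21  [terminal]
2. n3.hot = 6  [terminal]
3. n4.val = 21  [d₀.hot]
4. n4.ok = "wv"  ["wv"]
5. n5.depth = false  [terminal]
6. n6.hot = 13  [terminal]
7. n4.lab = "p"  [if c.depth then B.ok else "p"]
8. n1.lim = "pu"  [B.lab ++ "u"]
9. n1.val = 14  [d₁.hot + d₀.hot - 13]
10. n1.depth = "pv"  [B.lab ++ "v"]
11. n1.lab = -9  [d₁.hot - 15]
12. n0.lim = "pvpu"  [S₁.depth ++ S₁.lim]
13. n0.val = 7  [S₁.lab + 16]
14. n0.depth = "pvpu"  [S₁.depth ++ S₁.lim]
15. n0.lab = 14  [S₁.lab + S₁.val + 9]

"pvpu"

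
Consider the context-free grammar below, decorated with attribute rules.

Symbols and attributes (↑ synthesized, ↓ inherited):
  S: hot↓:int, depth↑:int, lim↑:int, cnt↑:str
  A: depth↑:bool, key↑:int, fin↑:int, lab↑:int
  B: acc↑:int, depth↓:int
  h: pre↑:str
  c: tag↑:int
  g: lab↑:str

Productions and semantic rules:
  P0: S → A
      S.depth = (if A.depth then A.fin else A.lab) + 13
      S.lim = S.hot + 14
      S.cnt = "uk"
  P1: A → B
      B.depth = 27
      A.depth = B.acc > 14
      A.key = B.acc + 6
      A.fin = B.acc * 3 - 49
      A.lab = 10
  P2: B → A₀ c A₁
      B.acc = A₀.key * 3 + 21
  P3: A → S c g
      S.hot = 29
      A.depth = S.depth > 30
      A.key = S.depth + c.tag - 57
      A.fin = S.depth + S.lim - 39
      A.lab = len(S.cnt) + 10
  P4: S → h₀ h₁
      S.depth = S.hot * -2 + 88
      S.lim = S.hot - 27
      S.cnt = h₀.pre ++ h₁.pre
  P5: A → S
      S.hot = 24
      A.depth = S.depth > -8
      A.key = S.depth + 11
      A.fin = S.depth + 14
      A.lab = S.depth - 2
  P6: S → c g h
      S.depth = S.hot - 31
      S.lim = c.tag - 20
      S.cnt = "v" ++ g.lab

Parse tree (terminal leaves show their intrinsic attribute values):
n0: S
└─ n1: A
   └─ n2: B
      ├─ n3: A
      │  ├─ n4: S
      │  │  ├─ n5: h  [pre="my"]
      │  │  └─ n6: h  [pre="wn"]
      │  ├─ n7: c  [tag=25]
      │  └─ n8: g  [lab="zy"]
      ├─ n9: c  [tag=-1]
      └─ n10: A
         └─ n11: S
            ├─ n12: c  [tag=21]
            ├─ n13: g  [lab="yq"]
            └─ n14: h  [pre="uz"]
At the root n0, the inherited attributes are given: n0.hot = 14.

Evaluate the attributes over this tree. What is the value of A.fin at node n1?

-4

1. n0.hot = 14  [given at root]
2. n2.depth = 27  [27]
3. n4.hot = 29  [29]
4. n5.pre = "my"  [terminal]
5. n6.pre = "wn"  [terminal]
6. n4.depth = 30  [S.hot * -2 + 88]
7. n4.lim = 2  [S.hot - 27]
8. n4.cnt = "mywn"  [h₀.pre ++ h₁.pre]
9. n7.tag = 25  [terminal]
10. n8.lab = "zy"  [terminal]
11. n3.depth = false  [S.depth > 30]
12. n3.key = -2  [S.depth + c.tag - 57]
13. n3.fin = -7  [S.depth + S.lim - 39]
14. n3.lab = 14  [len(S.cnt) + 10]
15. n9.tag = -1  [terminal]
16. n11.hot = 24  [24]
17. n12.tag = 21  [terminal]
18. n13.lab = "yq"  [terminal]
19. n14.pre = "uz"  [terminal]
20. n11.depth = -7  [S.hot - 31]
21. n11.lim = 1  [c.tag - 20]
22. n11.cnt = "vyq"  ["v" ++ g.lab]
23. n10.depth = true  [S.depth > -8]
24. n10.key = 4  [S.depth + 11]
25. n10.fin = 7  [S.depth + 14]
26. n10.lab = -9  [S.depth - 2]
27. n2.acc = 15  [A₀.key * 3 + 21]
28. n1.depth = true  [B.acc > 14]
29. n1.key = 21  [B.acc + 6]
30. n1.fin = -4  [B.acc * 3 - 49]
31. n1.lab = 10  [10]
32. n0.depth = 9  [(if A.depth then A.fin else A.lab) + 13]
33. n0.lim = 28  [S.hot + 14]
34. n0.cnt = "uk"  ["uk"]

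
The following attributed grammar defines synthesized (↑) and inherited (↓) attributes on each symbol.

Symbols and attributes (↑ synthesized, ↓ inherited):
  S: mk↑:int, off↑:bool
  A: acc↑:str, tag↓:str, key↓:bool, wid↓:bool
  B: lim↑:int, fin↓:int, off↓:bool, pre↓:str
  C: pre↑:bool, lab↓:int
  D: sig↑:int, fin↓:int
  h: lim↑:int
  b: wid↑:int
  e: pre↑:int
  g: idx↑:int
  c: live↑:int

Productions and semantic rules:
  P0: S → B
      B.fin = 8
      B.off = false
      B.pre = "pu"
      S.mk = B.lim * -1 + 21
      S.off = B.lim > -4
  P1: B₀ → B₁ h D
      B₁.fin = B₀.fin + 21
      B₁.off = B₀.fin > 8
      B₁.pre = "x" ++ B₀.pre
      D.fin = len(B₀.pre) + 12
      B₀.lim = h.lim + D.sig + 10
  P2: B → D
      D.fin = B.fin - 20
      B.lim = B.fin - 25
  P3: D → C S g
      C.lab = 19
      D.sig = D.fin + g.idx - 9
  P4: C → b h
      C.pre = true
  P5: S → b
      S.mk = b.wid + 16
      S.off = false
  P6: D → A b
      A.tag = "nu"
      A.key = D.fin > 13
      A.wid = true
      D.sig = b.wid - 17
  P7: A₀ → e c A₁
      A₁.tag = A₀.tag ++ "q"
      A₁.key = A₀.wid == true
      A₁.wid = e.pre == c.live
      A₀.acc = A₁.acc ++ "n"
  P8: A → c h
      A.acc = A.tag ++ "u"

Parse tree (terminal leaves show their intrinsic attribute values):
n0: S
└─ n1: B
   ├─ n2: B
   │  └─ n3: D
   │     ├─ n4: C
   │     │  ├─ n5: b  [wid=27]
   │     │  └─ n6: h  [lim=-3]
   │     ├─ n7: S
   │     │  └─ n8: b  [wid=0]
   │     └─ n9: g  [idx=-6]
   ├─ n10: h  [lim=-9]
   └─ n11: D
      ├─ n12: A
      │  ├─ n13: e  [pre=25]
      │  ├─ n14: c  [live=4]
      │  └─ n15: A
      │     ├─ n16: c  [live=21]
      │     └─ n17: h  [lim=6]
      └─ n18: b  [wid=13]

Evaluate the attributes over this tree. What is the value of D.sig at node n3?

-6

1. n1.fin = 8  [8]
2. n1.off = false  [false]
3. n1.pre = "pu"  ["pu"]
4. n2.fin = 29  [B₀.fin + 21]
5. n2.off = false  [B₀.fin > 8]
6. n2.pre = "xpu"  ["x" ++ B₀.pre]
7. n3.fin = 9  [B.fin - 20]
8. n4.lab = 19  [19]
9. n5.wid = 27  [terminal]
10. n6.lim = -3  [terminal]
11. n4.pre = true  [true]
12. n8.wid = 0  [terminal]
13. n7.mk = 16  [b.wid + 16]
14. n7.off = false  [false]
15. n9.idx = -6  [terminal]
16. n3.sig = -6  [D.fin + g.idx - 9]
17. n2.lim = 4  [B.fin - 25]
18. n10.lim = -9  [terminal]
19. n11.fin = 14  [len(B₀.pre) + 12]
20. n12.tag = "nu"  ["nu"]
21. n12.key = true  [D.fin > 13]
22. n12.wid = true  [true]
23. n13.pre = 25  [terminal]
24. n14.live = 4  [terminal]
25. n15.tag = "nuq"  [A₀.tag ++ "q"]
26. n15.key = true  [A₀.wid == true]
27. n15.wid = false  [e.pre == c.live]
28. n16.live = 21  [terminal]
29. n17.lim = 6  [terminal]
30. n15.acc = "nuqu"  [A.tag ++ "u"]
31. n12.acc = "nuqun"  [A₁.acc ++ "n"]
32. n18.wid = 13  [terminal]
33. n11.sig = -4  [b.wid - 17]
34. n1.lim = -3  [h.lim + D.sig + 10]
35. n0.mk = 24  [B.lim * -1 + 21]
36. n0.off = true  [B.lim > -4]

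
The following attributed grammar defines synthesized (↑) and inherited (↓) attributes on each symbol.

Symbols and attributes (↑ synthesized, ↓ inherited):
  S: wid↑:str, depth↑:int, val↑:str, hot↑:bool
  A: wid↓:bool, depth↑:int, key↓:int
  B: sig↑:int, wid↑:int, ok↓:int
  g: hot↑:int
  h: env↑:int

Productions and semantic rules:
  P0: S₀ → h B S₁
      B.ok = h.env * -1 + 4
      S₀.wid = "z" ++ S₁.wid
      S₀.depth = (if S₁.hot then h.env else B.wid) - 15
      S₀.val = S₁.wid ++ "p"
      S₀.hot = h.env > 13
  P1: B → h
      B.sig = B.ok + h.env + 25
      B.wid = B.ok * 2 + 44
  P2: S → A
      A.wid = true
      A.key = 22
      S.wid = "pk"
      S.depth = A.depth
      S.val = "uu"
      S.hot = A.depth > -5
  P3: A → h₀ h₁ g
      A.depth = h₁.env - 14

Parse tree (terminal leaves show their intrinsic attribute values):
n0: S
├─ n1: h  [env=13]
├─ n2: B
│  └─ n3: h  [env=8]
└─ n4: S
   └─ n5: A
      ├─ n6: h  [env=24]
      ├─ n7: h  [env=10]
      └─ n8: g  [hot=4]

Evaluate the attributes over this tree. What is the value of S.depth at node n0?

-2

1. n1.env = 13  [terminal]
2. n2.ok = -9  [h.env * -1 + 4]
3. n3.env = 8  [terminal]
4. n2.sig = 24  [B.ok + h.env + 25]
5. n2.wid = 26  [B.ok * 2 + 44]
6. n5.wid = true  [true]
7. n5.key = 22  [22]
8. n6.env = 24  [terminal]
9. n7.env = 10  [terminal]
10. n8.hot = 4  [terminal]
11. n5.depth = -4  [h₁.env - 14]
12. n4.wid = "pk"  ["pk"]
13. n4.depth = -4  [A.depth]
14. n4.val = "uu"  ["uu"]
15. n4.hot = true  [A.depth > -5]
16. n0.wid = "zpk"  ["z" ++ S₁.wid]
17. n0.depth = -2  [(if S₁.hot then h.env else B.wid) - 15]
18. n0.val = "pkp"  [S₁.wid ++ "p"]
19. n0.hot = false  [h.env > 13]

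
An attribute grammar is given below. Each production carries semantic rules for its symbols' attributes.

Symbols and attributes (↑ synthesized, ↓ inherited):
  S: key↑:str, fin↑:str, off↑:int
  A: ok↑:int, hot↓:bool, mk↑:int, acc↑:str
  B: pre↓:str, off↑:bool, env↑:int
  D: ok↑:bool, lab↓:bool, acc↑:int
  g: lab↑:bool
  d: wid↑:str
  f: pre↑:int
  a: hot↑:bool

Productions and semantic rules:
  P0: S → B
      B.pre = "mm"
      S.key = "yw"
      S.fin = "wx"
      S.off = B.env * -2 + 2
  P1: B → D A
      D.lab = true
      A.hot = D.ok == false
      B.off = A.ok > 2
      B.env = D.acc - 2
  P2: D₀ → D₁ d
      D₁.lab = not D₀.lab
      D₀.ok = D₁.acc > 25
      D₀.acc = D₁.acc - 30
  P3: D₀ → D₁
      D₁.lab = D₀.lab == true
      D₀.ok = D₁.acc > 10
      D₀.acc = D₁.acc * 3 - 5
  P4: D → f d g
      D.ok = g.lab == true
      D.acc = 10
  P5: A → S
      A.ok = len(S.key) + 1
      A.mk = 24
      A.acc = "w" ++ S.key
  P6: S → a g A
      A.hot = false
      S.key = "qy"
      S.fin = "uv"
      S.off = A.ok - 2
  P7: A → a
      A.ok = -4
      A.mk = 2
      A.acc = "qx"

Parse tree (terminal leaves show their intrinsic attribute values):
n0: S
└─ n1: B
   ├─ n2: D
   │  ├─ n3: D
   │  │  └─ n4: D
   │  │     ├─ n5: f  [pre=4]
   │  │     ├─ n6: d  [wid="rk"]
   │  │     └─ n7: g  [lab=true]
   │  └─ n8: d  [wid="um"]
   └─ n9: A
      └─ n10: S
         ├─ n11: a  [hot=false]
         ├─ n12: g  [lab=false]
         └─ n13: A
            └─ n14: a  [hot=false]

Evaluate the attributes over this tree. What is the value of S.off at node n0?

1. n1.pre = "mm"  ["mm"]
2. n2.lab = true  [true]
3. n3.lab = false  [not D₀.lab]
4. n4.lab = false  [D₀.lab == true]
5. n5.pre = 4  [terminal]
6. n6.wid = "rk"  [terminal]
7. n7.lab = true  [terminal]
8. n4.ok = true  [g.lab == true]
9. n4.acc = 10  [10]
10. n3.ok = false  [D₁.acc > 10]
11. n3.acc = 25  [D₁.acc * 3 - 5]
12. n8.wid = "um"  [terminal]
13. n2.ok = false  [D₁.acc > 25]
14. n2.acc = -5  [D₁.acc - 30]
15. n9.hot = true  [D.ok == false]
16. n11.hot = false  [terminal]
17. n12.lab = false  [terminal]
18. n13.hot = false  [false]
19. n14.hot = false  [terminal]
20. n13.ok = -4  [-4]
21. n13.mk = 2  [2]
22. n13.acc = "qx"  ["qx"]
23. n10.key = "qy"  ["qy"]
24. n10.fin = "uv"  ["uv"]
25. n10.off = -6  [A.ok - 2]
26. n9.ok = 3  [len(S.key) + 1]
27. n9.mk = 24  [24]
28. n9.acc = "wqy"  ["w" ++ S.key]
29. n1.off = true  [A.ok > 2]
30. n1.env = -7  [D.acc - 2]
31. n0.key = "yw"  ["yw"]
32. n0.fin = "wx"  ["wx"]
33. n0.off = 16  [B.env * -2 + 2]

16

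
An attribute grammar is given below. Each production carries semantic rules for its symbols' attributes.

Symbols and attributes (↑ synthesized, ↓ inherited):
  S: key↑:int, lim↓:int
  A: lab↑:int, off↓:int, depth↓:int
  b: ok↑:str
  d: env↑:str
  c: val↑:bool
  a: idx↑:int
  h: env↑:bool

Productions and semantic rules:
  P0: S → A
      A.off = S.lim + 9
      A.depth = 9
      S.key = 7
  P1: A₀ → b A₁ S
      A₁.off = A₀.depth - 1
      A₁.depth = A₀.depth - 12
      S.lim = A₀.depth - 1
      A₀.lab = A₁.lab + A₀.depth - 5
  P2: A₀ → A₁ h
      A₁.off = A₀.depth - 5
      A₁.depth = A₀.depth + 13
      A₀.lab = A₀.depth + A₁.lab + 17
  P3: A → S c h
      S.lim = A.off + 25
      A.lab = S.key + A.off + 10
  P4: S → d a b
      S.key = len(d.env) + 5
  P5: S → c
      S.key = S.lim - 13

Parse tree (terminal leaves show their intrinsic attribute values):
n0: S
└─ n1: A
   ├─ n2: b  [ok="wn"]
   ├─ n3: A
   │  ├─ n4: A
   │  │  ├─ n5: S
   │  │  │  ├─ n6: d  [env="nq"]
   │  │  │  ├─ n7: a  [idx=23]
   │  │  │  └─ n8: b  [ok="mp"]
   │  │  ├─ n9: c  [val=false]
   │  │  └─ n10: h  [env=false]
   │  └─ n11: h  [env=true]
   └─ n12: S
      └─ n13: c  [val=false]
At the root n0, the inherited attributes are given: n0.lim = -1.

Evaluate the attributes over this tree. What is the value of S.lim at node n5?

17

1. n0.lim = -1  [given at root]
2. n1.off = 8  [S.lim + 9]
3. n1.depth = 9  [9]
4. n2.ok = "wn"  [terminal]
5. n3.off = 8  [A₀.depth - 1]
6. n3.depth = -3  [A₀.depth - 12]
7. n4.off = -8  [A₀.depth - 5]
8. n4.depth = 10  [A₀.depth + 13]
9. n5.lim = 17  [A.off + 25]
10. n6.env = "nq"  [terminal]
11. n7.idx = 23  [terminal]
12. n8.ok = "mp"  [terminal]
13. n5.key = 7  [len(d.env) + 5]
14. n9.val = false  [terminal]
15. n10.env = false  [terminal]
16. n4.lab = 9  [S.key + A.off + 10]
17. n11.env = true  [terminal]
18. n3.lab = 23  [A₀.depth + A₁.lab + 17]
19. n12.lim = 8  [A₀.depth - 1]
20. n13.val = false  [terminal]
21. n12.key = -5  [S.lim - 13]
22. n1.lab = 27  [A₁.lab + A₀.depth - 5]
23. n0.key = 7  [7]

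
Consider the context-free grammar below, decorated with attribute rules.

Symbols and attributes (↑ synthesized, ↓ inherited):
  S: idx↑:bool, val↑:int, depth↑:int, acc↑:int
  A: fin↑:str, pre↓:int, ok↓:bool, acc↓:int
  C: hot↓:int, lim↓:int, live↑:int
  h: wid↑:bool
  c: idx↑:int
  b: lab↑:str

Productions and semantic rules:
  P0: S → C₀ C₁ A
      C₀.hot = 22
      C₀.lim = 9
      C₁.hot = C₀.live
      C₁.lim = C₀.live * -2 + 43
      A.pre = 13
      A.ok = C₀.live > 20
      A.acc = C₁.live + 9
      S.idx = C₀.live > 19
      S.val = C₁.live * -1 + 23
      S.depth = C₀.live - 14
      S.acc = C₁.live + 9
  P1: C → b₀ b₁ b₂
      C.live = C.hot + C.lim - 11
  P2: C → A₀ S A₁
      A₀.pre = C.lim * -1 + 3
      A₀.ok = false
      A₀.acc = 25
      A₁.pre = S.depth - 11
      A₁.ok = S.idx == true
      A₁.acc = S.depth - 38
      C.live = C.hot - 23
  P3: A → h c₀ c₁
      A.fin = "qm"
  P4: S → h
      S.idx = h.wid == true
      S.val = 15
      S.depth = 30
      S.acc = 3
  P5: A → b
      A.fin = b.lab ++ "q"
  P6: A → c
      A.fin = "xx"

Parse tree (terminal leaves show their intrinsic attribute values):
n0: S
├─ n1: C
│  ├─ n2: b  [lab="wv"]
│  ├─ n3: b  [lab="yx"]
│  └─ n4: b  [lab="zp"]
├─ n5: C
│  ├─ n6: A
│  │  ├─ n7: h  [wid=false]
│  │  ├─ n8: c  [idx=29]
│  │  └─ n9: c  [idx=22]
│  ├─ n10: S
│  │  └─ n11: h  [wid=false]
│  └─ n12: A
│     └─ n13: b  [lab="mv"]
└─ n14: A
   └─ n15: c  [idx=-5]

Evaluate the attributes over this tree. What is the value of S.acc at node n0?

1. n1.hot = 22  [22]
2. n1.lim = 9  [9]
3. n2.lab = "wv"  [terminal]
4. n3.lab = "yx"  [terminal]
5. n4.lab = "zp"  [terminal]
6. n1.live = 20  [C.hot + C.lim - 11]
7. n5.hot = 20  [C₀.live]
8. n5.lim = 3  [C₀.live * -2 + 43]
9. n6.pre = 0  [C.lim * -1 + 3]
10. n6.ok = false  [false]
11. n6.acc = 25  [25]
12. n7.wid = false  [terminal]
13. n8.idx = 29  [terminal]
14. n9.idx = 22  [terminal]
15. n6.fin = "qm"  ["qm"]
16. n11.wid = false  [terminal]
17. n10.idx = false  [h.wid == true]
18. n10.val = 15  [15]
19. n10.depth = 30  [30]
20. n10.acc = 3  [3]
21. n12.pre = 19  [S.depth - 11]
22. n12.ok = false  [S.idx == true]
23. n12.acc = -8  [S.depth - 38]
24. n13.lab = "mv"  [terminal]
25. n12.fin = "mvq"  [b.lab ++ "q"]
26. n5.live = -3  [C.hot - 23]
27. n14.pre = 13  [13]
28. n14.ok = false  [C₀.live > 20]
29. n14.acc = 6  [C₁.live + 9]
30. n15.idx = -5  [terminal]
31. n14.fin = "xx"  ["xx"]
32. n0.idx = true  [C₀.live > 19]
33. n0.val = 26  [C₁.live * -1 + 23]
34. n0.depth = 6  [C₀.live - 14]
35. n0.acc = 6  [C₁.live + 9]

6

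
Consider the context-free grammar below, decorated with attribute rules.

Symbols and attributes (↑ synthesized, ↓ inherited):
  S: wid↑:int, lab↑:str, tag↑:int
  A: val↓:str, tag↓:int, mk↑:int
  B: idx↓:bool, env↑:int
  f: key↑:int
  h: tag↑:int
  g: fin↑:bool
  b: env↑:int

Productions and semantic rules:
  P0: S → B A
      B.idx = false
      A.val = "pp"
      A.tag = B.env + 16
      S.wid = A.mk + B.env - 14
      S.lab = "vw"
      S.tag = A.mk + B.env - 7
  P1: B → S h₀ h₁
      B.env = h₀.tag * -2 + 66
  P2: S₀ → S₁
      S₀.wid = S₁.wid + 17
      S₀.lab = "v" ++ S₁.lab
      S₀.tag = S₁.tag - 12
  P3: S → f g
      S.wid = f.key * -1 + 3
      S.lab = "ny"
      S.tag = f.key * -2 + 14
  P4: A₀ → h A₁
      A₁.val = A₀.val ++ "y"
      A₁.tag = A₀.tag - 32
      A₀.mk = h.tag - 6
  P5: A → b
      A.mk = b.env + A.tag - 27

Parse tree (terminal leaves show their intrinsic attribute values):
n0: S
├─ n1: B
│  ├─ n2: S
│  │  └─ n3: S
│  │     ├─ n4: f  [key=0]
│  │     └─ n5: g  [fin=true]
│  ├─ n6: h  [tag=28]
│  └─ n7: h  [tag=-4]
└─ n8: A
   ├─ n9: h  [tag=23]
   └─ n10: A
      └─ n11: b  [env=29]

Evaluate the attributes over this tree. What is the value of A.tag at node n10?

1. n1.idx = false  [false]
2. n4.key = 0  [terminal]
3. n5.fin = true  [terminal]
4. n3.wid = 3  [f.key * -1 + 3]
5. n3.lab = "ny"  ["ny"]
6. n3.tag = 14  [f.key * -2 + 14]
7. n2.wid = 20  [S₁.wid + 17]
8. n2.lab = "vny"  ["v" ++ S₁.lab]
9. n2.tag = 2  [S₁.tag - 12]
10. n6.tag = 28  [terminal]
11. n7.tag = -4  [terminal]
12. n1.env = 10  [h₀.tag * -2 + 66]
13. n8.val = "pp"  ["pp"]
14. n8.tag = 26  [B.env + 16]
15. n9.tag = 23  [terminal]
16. n10.val = "ppy"  [A₀.val ++ "y"]
17. n10.tag = -6  [A₀.tag - 32]
18. n11.env = 29  [terminal]
19. n10.mk = -4  [b.env + A.tag - 27]
20. n8.mk = 17  [h.tag - 6]
21. n0.wid = 13  [A.mk + B.env - 14]
22. n0.lab = "vw"  ["vw"]
23. n0.tag = 20  [A.mk + B.env - 7]

-6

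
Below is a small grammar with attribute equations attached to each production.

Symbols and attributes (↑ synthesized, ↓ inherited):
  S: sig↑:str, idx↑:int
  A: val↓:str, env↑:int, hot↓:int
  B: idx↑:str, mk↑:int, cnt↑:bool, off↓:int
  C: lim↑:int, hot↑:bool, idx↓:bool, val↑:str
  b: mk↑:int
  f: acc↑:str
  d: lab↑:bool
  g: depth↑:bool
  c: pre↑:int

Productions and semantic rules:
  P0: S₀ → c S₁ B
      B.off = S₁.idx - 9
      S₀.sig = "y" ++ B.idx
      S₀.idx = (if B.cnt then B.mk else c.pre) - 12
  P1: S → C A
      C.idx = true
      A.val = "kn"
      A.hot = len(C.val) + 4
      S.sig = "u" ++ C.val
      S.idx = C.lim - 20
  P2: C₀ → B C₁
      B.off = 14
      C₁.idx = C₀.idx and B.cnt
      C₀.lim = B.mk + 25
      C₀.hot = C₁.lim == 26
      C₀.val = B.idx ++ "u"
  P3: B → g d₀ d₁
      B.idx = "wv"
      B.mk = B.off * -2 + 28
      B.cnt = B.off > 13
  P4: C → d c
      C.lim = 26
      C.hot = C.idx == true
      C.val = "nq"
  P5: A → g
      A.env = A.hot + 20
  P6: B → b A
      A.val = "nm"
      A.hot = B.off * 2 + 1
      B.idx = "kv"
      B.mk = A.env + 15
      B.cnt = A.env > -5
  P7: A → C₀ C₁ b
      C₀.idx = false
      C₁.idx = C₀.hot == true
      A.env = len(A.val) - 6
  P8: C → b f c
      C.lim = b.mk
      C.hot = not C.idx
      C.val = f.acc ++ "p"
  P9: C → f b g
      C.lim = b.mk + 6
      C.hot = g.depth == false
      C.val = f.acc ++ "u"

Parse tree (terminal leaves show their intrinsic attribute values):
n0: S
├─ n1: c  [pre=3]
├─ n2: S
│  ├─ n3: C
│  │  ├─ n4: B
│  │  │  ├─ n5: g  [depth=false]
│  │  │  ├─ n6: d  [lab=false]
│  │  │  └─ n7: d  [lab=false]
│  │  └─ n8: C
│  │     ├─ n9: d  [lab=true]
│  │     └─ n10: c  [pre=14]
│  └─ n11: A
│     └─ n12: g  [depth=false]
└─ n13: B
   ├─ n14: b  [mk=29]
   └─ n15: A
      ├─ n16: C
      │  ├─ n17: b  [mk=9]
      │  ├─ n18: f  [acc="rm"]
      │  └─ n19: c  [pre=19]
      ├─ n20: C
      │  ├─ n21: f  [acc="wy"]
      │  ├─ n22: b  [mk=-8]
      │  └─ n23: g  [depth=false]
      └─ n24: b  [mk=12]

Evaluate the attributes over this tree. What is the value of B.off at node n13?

-4

1. n1.pre = 3  [terminal]
2. n3.idx = true  [true]
3. n4.off = 14  [14]
4. n5.depth = false  [terminal]
5. n6.lab = false  [terminal]
6. n7.lab = false  [terminal]
7. n4.idx = "wv"  ["wv"]
8. n4.mk = 0  [B.off * -2 + 28]
9. n4.cnt = true  [B.off > 13]
10. n8.idx = true  [C₀.idx and B.cnt]
11. n9.lab = true  [terminal]
12. n10.pre = 14  [terminal]
13. n8.lim = 26  [26]
14. n8.hot = true  [C.idx == true]
15. n8.val = "nq"  ["nq"]
16. n3.lim = 25  [B.mk + 25]
17. n3.hot = true  [C₁.lim == 26]
18. n3.val = "wvu"  [B.idx ++ "u"]
19. n11.val = "kn"  ["kn"]
20. n11.hot = 7  [len(C.val) + 4]
21. n12.depth = false  [terminal]
22. n11.env = 27  [A.hot + 20]
23. n2.sig = "uwvu"  ["u" ++ C.val]
24. n2.idx = 5  [C.lim - 20]
25. n13.off = -4  [S₁.idx - 9]
26. n14.mk = 29  [terminal]
27. n15.val = "nm"  ["nm"]
28. n15.hot = -7  [B.off * 2 + 1]
29. n16.idx = false  [false]
30. n17.mk = 9  [terminal]
31. n18.acc = "rm"  [terminal]
32. n19.pre = 19  [terminal]
33. n16.lim = 9  [b.mk]
34. n16.hot = true  [not C.idx]
35. n16.val = "rmp"  [f.acc ++ "p"]
36. n20.idx = true  [C₀.hot == true]
37. n21.acc = "wy"  [terminal]
38. n22.mk = -8  [terminal]
39. n23.depth = false  [terminal]
40. n20.lim = -2  [b.mk + 6]
41. n20.hot = true  [g.depth == false]
42. n20.val = "wyu"  [f.acc ++ "u"]
43. n24.mk = 12  [terminal]
44. n15.env = -4  [len(A.val) - 6]
45. n13.idx = "kv"  ["kv"]
46. n13.mk = 11  [A.env + 15]
47. n13.cnt = true  [A.env > -5]
48. n0.sig = "ykv"  ["y" ++ B.idx]
49. n0.idx = -1  [(if B.cnt then B.mk else c.pre) - 12]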